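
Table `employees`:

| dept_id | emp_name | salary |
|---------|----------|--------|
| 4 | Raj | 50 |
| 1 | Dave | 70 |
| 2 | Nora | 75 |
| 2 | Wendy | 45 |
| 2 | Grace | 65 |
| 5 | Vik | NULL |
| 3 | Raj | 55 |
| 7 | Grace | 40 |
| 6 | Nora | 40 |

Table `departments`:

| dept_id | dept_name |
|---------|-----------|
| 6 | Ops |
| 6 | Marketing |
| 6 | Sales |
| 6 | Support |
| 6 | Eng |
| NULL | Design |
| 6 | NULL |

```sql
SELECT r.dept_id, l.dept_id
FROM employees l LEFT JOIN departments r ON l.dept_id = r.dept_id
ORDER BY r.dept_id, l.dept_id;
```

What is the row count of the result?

14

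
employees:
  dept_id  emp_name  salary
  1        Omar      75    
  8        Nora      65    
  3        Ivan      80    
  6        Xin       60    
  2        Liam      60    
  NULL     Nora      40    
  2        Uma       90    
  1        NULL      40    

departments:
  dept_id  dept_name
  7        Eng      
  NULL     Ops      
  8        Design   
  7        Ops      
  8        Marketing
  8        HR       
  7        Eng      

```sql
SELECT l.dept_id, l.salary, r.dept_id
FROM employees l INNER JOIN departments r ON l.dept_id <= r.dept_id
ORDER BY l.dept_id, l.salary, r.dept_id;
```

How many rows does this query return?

39

INNER JOIN keeps only pairs where the ON condition holds.
Matching on l.dept_id <= r.dept_id. A NULL in a compared column never satisfies the condition.
Matched pairs: 39.
Total: 39 rows.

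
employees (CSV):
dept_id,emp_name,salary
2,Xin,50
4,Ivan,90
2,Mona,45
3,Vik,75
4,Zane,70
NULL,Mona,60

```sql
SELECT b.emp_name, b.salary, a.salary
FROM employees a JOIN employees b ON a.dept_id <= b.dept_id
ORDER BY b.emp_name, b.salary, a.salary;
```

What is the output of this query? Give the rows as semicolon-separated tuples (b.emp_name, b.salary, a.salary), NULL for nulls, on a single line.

(Ivan, 90, 45); (Ivan, 90, 50); (Ivan, 90, 70); (Ivan, 90, 75); (Ivan, 90, 90); (Mona, 45, 45); (Mona, 45, 50); (Vik, 75, 45); (Vik, 75, 50); (Vik, 75, 75); (Xin, 50, 45); (Xin, 50, 50); (Zane, 70, 45); (Zane, 70, 50); (Zane, 70, 70); (Zane, 70, 75); (Zane, 70, 90)

INNER JOIN keeps only pairs where the ON condition holds.
Matching on a.dept_id <= b.dept_id. A NULL in a compared column never satisfies the condition.
- a (dept_id=2) pairs with 5 row(s) of b.
- a (dept_id=4) pairs with 2 row(s) of b.
- a (dept_id=2) pairs with 5 row(s) of b.
- a (dept_id=3) pairs with 3 row(s) of b.
- a (dept_id=4) pairs with 2 row(s) of b.
- a (dept_id=NULL) has no partner → excluded.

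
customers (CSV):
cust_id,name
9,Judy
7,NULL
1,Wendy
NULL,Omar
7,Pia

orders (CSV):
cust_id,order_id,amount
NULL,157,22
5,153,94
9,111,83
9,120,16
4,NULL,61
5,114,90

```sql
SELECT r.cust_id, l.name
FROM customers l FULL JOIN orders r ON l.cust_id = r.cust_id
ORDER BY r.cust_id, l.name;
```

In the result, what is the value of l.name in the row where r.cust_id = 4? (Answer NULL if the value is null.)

NULL

FULL OUTER JOIN keeps every row from both sides; unmatched rows get NULL for the other side's columns.
Matching on l.cust_id = r.cust_id. A NULL in a compared column never satisfies the condition.
- cust_id=9: 2 matching r row(s), so 2 row(s) emitted.
- cust_id=7: no r row matches, row kept with r columns NULL.
- cust_id=1: no r row matches, row kept with r columns NULL.
- cust_id=NULL: no r row matches, row kept with r columns NULL.
- cust_id=7: no r row matches, row kept with r columns NULL.
- 4 r row(s) had no l match → kept, l columns NULL.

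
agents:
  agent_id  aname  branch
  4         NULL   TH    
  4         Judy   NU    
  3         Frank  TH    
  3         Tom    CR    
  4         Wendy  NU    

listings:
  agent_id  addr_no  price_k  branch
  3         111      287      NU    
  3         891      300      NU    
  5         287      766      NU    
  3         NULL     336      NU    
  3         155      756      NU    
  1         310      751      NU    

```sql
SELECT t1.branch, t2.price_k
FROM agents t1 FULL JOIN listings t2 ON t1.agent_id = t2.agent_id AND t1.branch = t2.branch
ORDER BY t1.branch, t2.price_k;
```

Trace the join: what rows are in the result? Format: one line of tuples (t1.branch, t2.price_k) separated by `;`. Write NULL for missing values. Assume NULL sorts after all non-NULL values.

(CR, NULL); (NU, NULL); (NU, NULL); (TH, NULL); (TH, NULL); (NULL, 287); (NULL, 300); (NULL, 336); (NULL, 751); (NULL, 756); (NULL, 766)

FULL OUTER JOIN keeps every row from both sides; unmatched rows get NULL for the other side's columns.
Matching on t1.agent_id = t2.agent_id AND t1.branch = t2.branch.
Matched pairs: 0; unmatched t1 rows kept: 5; unmatched t2 rows kept: 6.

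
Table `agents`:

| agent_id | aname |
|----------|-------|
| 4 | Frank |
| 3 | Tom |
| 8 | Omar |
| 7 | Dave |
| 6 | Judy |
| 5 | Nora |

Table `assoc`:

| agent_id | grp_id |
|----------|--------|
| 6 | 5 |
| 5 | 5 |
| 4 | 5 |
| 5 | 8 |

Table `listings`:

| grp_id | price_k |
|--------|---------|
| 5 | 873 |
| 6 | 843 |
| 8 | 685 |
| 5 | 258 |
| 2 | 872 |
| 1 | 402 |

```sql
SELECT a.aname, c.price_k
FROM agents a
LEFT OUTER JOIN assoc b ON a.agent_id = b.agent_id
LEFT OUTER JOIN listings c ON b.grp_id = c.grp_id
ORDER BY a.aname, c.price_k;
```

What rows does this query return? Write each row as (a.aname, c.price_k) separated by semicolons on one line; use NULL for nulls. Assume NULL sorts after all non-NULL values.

(Dave, NULL); (Frank, 258); (Frank, 873); (Judy, 258); (Judy, 873); (Nora, 258); (Nora, 685); (Nora, 873); (Omar, NULL); (Tom, NULL)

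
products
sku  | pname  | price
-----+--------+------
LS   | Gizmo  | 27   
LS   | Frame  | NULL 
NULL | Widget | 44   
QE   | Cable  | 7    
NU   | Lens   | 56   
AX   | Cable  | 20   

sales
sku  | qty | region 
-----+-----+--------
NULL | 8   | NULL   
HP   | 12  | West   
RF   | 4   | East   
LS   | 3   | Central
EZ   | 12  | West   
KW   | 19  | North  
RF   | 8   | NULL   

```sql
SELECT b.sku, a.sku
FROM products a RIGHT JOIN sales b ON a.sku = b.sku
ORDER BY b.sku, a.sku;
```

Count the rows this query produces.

8

RIGHT JOIN keeps every row from `sales`; unmatched rows get NULL for `products`'s columns.
Matching on a.sku = b.sku. A NULL in a compared column never satisfies the condition.
- a[0] sku=LS → 1 match(es) in b → 1 row(s).
- a[1] sku=LS → 1 match(es) in b → 1 row(s).
- a[2] sku=NULL → no match.
- a[3] sku=QE → no match.
- a[4] sku=NU → no match.
- a[5] sku=AX → no match.
- plus 6 unmatched b row(s), each kept with NULL a columns.
Total: 2 matched + 6 padded = 8 rows.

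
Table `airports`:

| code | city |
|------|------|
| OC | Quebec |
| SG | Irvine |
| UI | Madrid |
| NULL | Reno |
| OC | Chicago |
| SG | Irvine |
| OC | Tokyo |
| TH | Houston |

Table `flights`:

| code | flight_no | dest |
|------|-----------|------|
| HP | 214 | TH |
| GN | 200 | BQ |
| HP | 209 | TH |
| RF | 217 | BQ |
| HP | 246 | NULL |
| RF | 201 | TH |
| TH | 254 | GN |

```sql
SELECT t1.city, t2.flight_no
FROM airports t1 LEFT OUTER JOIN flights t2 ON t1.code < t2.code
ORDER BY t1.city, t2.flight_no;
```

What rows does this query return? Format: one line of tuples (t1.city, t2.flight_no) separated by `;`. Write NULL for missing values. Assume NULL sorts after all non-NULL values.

LEFT JOIN keeps every row from `airports`; unmatched rows get NULL for `flights`'s columns.
Matching on t1.code < t2.code. A NULL in a compared column never satisfies the condition.
Matched pairs: 11; unmatched t1 rows kept: 3.

(Chicago, 201); (Chicago, 217); (Chicago, 254); (Houston, NULL); (Irvine, 254); (Irvine, 254); (Madrid, NULL); (Quebec, 201); (Quebec, 217); (Quebec, 254); (Reno, NULL); (Tokyo, 201); (Tokyo, 217); (Tokyo, 254)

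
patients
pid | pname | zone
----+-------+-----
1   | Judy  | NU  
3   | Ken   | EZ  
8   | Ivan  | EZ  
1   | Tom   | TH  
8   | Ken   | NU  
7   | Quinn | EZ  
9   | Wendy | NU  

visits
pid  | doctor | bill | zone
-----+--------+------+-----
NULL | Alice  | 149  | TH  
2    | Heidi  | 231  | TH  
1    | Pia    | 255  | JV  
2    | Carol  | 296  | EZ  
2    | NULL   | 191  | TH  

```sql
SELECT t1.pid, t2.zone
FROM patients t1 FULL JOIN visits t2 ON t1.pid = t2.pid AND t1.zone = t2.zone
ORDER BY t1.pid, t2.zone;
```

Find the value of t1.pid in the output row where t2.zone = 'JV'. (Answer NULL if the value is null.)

FULL OUTER JOIN keeps every row from both sides; unmatched rows get NULL for the other side's columns.
Matching on t1.pid = t2.pid AND t1.zone = t2.zone. A NULL in a compared column never satisfies the condition.
- t1 row (pid=1, zone=NU): no match → kept, t2 columns NULL.
- t1 row (pid=3, zone=EZ): no match → kept, t2 columns NULL.
- t1 row (pid=8, zone=EZ): no match → kept, t2 columns NULL.
- t1 row (pid=1, zone=TH): no match → kept, t2 columns NULL.
- t1 row (pid=8, zone=NU): no match → kept, t2 columns NULL.
- t1 row (pid=7, zone=EZ): no match → kept, t2 columns NULL.
- t1 row (pid=9, zone=NU): no match → kept, t2 columns NULL.
- 5 t2 row(s) had no t1 match → kept, t1 columns NULL.

NULL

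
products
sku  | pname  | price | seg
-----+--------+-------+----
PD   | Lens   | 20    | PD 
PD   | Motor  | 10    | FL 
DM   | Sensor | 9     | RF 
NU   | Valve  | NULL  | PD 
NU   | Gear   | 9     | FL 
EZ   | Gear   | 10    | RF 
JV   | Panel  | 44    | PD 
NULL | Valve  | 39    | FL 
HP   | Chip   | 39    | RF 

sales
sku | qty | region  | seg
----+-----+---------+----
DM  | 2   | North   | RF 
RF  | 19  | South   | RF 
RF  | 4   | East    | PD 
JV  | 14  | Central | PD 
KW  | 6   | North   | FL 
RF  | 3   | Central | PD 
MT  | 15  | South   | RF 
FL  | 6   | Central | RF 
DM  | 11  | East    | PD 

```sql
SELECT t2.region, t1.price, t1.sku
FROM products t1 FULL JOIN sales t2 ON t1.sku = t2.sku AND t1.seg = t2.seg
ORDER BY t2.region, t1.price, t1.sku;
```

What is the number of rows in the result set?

16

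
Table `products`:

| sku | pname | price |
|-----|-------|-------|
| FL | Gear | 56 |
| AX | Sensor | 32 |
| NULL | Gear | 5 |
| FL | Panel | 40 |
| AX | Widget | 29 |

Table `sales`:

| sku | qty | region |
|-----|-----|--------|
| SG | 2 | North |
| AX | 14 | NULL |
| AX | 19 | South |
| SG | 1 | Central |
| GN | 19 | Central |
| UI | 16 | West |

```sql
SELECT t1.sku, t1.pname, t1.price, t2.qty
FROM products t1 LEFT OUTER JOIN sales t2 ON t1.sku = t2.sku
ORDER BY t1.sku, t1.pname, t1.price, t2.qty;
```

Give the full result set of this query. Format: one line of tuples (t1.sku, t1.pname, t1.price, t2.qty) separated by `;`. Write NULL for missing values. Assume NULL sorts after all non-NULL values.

(AX, Sensor, 32, 14); (AX, Sensor, 32, 19); (AX, Widget, 29, 14); (AX, Widget, 29, 19); (FL, Gear, 56, NULL); (FL, Panel, 40, NULL); (NULL, Gear, 5, NULL)

LEFT JOIN keeps every row from `products`; unmatched rows get NULL for `sales`'s columns.
Matching on t1.sku = t2.sku. A NULL in a compared column never satisfies the condition.
Matched pairs: 4; unmatched t1 rows kept: 3.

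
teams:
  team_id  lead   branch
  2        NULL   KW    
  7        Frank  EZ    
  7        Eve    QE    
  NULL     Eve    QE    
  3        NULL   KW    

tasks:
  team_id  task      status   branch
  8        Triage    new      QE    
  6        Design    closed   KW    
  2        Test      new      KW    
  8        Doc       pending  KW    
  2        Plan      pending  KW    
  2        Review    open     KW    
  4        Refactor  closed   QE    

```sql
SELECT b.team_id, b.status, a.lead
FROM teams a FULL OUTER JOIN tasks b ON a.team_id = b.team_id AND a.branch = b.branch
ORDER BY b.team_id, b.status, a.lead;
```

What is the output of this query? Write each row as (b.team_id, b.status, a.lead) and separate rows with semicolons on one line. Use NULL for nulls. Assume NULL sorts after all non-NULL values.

(2, new, NULL); (2, open, NULL); (2, pending, NULL); (4, closed, NULL); (6, closed, NULL); (8, new, NULL); (8, pending, NULL); (NULL, NULL, Eve); (NULL, NULL, Eve); (NULL, NULL, Frank); (NULL, NULL, NULL)

FULL OUTER JOIN keeps every row from both sides; unmatched rows get NULL for the other side's columns.
Matching on a.team_id = b.team_id AND a.branch = b.branch. A NULL in a compared column never satisfies the condition.
Matched pairs: 3; unmatched a rows kept: 4; unmatched b rows kept: 4.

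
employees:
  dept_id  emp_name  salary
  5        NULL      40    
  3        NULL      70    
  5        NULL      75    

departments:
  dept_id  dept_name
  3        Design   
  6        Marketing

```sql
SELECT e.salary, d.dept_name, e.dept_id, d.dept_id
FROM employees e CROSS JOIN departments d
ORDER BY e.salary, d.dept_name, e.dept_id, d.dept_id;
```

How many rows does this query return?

6

CROSS JOIN pairs every row of `employees` with every row of `departments`: 3 × 2 = 6 rows.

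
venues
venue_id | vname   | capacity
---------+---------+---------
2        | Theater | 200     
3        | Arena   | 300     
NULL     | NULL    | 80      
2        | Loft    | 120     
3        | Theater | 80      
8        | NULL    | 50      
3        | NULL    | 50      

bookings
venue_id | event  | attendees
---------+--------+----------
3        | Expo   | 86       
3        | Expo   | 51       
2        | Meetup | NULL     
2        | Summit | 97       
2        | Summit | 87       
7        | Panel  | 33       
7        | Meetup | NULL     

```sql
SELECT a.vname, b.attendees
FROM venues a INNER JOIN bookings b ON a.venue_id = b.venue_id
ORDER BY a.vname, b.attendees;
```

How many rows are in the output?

INNER JOIN keeps only pairs where the ON condition holds.
Matching on a.venue_id = b.venue_id. A NULL in a compared column never satisfies the condition.
- venue_id=2: 3 matching b row(s), so 3 row(s) emitted.
- venue_id=3: 2 matching b row(s), so 2 row(s) emitted.
- venue_id=NULL: no matching b row, dropped.
- venue_id=2: 3 matching b row(s), so 3 row(s) emitted.
- venue_id=3: 2 matching b row(s), so 2 row(s) emitted.
- venue_id=8: no matching b row, dropped.
- venue_id=3: 2 matching b row(s), so 2 row(s) emitted.
Total: 12 rows.

12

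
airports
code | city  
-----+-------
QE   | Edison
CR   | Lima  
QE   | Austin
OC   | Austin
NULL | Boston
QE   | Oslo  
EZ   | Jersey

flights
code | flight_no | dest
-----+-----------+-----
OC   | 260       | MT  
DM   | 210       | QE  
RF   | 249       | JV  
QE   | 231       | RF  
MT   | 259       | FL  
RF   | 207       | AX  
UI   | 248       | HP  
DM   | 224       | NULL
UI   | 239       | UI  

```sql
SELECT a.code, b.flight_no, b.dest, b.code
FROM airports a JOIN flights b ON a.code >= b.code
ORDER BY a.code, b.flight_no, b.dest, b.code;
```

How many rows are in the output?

21

INNER JOIN keeps only pairs where the ON condition holds.
Matching on a.code >= b.code. A NULL in a compared column never satisfies the condition.
Matched pairs: 21.
Total: 21 rows.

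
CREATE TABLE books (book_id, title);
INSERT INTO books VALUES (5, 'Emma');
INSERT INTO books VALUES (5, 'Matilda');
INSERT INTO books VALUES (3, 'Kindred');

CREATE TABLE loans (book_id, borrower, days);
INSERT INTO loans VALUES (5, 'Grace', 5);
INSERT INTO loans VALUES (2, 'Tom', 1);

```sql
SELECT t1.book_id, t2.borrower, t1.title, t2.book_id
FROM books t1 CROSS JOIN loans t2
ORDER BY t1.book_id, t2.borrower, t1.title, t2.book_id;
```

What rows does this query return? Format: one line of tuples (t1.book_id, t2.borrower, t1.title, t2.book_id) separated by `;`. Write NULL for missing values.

(3, Grace, Kindred, 5); (3, Tom, Kindred, 2); (5, Grace, Emma, 5); (5, Grace, Matilda, 5); (5, Tom, Emma, 2); (5, Tom, Matilda, 2)

CROSS JOIN pairs every row of `books` with every row of `loans`: 3 × 2 = 6 rows.
After projecting and ordering:
t1.book_id | t2.borrower | t1.title | t2.book_id
3 | Grace | Kindred | 5
3 | Tom | Kindred | 2
5 | Grace | Emma | 5
5 | Grace | Matilda | 5
5 | Tom | Emma | 2
5 | Tom | Matilda | 2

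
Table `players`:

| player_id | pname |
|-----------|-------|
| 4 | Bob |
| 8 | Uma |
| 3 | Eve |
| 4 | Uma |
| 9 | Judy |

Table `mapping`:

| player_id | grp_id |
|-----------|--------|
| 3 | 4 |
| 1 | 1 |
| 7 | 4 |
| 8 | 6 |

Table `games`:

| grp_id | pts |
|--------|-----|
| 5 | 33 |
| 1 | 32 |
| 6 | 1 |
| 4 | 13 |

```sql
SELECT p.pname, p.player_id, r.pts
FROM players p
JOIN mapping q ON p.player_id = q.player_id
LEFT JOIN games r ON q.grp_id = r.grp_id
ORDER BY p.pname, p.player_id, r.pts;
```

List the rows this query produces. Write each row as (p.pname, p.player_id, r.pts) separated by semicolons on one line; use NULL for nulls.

Joins associate left-to-right: players INNER JOIN mapping on player_id gives 2 intermediate row(s).
Then LEFT JOIN `games r` on grp_id: each of those 2 rows is kept; rows whose q.grp_id has no match in r get NULL for r's columns.

(Eve, 3, 13); (Uma, 8, 1)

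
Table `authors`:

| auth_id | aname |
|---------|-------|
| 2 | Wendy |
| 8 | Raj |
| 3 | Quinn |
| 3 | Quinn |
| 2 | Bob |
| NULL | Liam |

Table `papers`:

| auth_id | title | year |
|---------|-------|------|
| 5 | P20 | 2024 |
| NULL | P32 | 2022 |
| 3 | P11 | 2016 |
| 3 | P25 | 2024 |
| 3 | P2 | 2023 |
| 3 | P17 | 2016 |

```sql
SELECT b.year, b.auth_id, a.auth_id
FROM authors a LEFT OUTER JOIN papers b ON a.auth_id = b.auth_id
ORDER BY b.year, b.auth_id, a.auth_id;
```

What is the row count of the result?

LEFT JOIN keeps every row from `authors`; unmatched rows get NULL for `papers`'s columns.
Matching on a.auth_id = b.auth_id. A NULL in a compared column never satisfies the condition.
Matched pairs: 8; unmatched a rows kept: 4.
Total: 8 matched + 4 padded = 12 rows.

12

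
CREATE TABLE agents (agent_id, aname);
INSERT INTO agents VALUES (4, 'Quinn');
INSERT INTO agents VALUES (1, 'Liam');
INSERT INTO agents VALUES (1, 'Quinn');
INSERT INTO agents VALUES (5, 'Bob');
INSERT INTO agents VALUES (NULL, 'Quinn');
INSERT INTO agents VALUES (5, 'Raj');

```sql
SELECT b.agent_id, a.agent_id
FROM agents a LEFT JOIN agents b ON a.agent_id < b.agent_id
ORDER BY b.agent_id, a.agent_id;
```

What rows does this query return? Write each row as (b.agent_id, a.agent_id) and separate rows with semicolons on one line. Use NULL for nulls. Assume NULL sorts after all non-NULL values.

(4, 1); (4, 1); (5, 1); (5, 1); (5, 1); (5, 1); (5, 4); (5, 4); (NULL, 5); (NULL, 5); (NULL, NULL)

LEFT JOIN keeps every row from `agents a`; unmatched rows get NULL for `agents b`'s columns.
Matching on a.agent_id < b.agent_id. A NULL in a compared column never satisfies the condition.
Matched pairs: 8; unmatched a rows kept: 3.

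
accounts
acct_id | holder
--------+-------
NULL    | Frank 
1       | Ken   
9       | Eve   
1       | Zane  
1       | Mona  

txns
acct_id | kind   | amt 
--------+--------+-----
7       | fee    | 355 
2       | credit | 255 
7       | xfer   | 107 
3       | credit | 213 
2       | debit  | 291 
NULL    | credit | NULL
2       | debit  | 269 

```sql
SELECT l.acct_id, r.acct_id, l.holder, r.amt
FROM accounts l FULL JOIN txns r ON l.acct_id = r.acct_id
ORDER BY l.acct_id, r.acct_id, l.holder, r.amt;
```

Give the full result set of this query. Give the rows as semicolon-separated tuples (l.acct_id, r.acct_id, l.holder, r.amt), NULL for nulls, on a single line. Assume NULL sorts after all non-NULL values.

(1, NULL, Ken, NULL); (1, NULL, Mona, NULL); (1, NULL, Zane, NULL); (9, NULL, Eve, NULL); (NULL, 2, NULL, 255); (NULL, 2, NULL, 269); (NULL, 2, NULL, 291); (NULL, 3, NULL, 213); (NULL, 7, NULL, 107); (NULL, 7, NULL, 355); (NULL, NULL, Frank, NULL); (NULL, NULL, NULL, NULL)

FULL OUTER JOIN keeps every row from both sides; unmatched rows get NULL for the other side's columns.
Matching on l.acct_id = r.acct_id. A NULL in a compared column never satisfies the condition.
- l[0] acct_id=NULL → no match; kept with NULLs on the r side.
- l[1] acct_id=1 → no match; kept with NULLs on the r side.
- l[2] acct_id=9 → no match; kept with NULLs on the r side.
- l[3] acct_id=1 → no match; kept with NULLs on the r side.
- l[4] acct_id=1 → no match; kept with NULLs on the r side.
- 7 r row(s) had no l match → kept, l columns NULL.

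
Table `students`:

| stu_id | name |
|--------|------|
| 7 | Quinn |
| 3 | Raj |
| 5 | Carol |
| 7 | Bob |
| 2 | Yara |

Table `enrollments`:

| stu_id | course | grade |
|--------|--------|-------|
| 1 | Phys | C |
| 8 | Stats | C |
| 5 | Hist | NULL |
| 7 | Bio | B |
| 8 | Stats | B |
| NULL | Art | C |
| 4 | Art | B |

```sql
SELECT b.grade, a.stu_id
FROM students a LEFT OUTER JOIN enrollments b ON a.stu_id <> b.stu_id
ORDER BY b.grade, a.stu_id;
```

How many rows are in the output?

27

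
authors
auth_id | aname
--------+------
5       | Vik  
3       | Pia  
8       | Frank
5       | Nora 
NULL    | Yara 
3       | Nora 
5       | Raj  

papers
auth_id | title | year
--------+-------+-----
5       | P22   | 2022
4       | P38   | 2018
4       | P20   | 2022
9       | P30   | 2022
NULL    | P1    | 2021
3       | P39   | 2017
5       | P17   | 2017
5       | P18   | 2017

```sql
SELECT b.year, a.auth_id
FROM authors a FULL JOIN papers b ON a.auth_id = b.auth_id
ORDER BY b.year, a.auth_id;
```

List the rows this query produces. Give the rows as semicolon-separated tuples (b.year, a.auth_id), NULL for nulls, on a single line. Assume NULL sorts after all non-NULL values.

(2017, 3); (2017, 3); (2017, 5); (2017, 5); (2017, 5); (2017, 5); (2017, 5); (2017, 5); (2018, NULL); (2021, NULL); (2022, 5); (2022, 5); (2022, 5); (2022, NULL); (2022, NULL); (NULL, 8); (NULL, NULL)

FULL OUTER JOIN keeps every row from both sides; unmatched rows get NULL for the other side's columns.
Matching on a.auth_id = b.auth_id. A NULL in a compared column never satisfies the condition.
- a (auth_id=5) pairs with 3 row(s) of b.
- a (auth_id=3) pairs with 1 row(s) of b.
- a (auth_id=8) has no partner → padded with NULL.
- a (auth_id=5) pairs with 3 row(s) of b.
- a (auth_id=NULL) has no partner → padded with NULL.
- a (auth_id=3) pairs with 1 row(s) of b.
- a (auth_id=5) pairs with 3 row(s) of b.
- 4 b row(s) had no a match → kept, a columns NULL.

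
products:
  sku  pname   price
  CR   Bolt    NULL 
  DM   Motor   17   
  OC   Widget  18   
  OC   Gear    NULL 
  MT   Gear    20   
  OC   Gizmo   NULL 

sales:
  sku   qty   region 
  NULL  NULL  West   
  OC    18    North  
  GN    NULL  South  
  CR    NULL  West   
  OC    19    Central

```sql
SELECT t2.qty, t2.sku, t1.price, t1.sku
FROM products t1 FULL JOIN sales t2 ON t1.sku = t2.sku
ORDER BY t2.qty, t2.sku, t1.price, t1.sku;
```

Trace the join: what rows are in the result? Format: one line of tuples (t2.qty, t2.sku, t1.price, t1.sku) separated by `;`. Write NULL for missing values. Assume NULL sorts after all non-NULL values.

(18, OC, 18, OC); (18, OC, NULL, OC); (18, OC, NULL, OC); (19, OC, 18, OC); (19, OC, NULL, OC); (19, OC, NULL, OC); (NULL, CR, NULL, CR); (NULL, GN, NULL, NULL); (NULL, NULL, 17, DM); (NULL, NULL, 20, MT); (NULL, NULL, NULL, NULL)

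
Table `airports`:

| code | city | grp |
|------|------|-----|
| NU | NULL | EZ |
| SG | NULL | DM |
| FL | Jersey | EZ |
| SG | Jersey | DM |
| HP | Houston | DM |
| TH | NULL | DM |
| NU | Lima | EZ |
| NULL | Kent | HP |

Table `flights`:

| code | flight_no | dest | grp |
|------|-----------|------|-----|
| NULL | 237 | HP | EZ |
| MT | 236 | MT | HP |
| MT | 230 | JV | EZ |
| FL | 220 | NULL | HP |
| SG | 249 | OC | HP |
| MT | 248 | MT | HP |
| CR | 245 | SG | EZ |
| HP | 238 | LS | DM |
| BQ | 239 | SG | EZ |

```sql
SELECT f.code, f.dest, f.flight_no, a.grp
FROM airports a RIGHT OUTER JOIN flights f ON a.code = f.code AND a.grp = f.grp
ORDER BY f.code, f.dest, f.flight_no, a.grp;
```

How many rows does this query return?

9

RIGHT JOIN keeps every row from `flights`; unmatched rows get NULL for `airports`'s columns.
Matching on a.code = f.code AND a.grp = f.grp. A NULL in a compared column never satisfies the condition.
- a (code=NU, grp=EZ) has no partner in f.
- a (code=SG, grp=DM) has no partner in f.
- a (code=FL, grp=EZ) has no partner in f.
- a (code=SG, grp=DM) has no partner in f.
- a (code=HP, grp=DM) pairs with 1 row(s) of f.
- a (code=TH, grp=DM) has no partner in f.
- a (code=NU, grp=EZ) has no partner in f.
- a (code=NULL, grp=HP) has no partner in f.
- plus 8 unmatched f row(s), each kept with NULL a columns.
Total: 1 matched + 8 padded = 9 rows.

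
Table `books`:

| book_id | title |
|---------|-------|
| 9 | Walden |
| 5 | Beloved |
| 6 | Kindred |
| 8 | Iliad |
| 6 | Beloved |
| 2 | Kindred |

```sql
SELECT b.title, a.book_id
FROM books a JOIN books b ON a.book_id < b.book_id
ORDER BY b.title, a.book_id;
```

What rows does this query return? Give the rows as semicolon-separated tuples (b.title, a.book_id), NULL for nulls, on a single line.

(Beloved, 2); (Beloved, 2); (Beloved, 5); (Iliad, 2); (Iliad, 5); (Iliad, 6); (Iliad, 6); (Kindred, 2); (Kindred, 5); (Walden, 2); (Walden, 5); (Walden, 6); (Walden, 6); (Walden, 8)

INNER JOIN keeps only pairs where the ON condition holds.
Matching on a.book_id < b.book_id.
- a (book_id=9) has no partner → excluded.
- a (book_id=5) pairs with 4 row(s) of b.
- a (book_id=6) pairs with 2 row(s) of b.
- a (book_id=8) pairs with 1 row(s) of b.
- a (book_id=6) pairs with 2 row(s) of b.
- a (book_id=2) pairs with 5 row(s) of b.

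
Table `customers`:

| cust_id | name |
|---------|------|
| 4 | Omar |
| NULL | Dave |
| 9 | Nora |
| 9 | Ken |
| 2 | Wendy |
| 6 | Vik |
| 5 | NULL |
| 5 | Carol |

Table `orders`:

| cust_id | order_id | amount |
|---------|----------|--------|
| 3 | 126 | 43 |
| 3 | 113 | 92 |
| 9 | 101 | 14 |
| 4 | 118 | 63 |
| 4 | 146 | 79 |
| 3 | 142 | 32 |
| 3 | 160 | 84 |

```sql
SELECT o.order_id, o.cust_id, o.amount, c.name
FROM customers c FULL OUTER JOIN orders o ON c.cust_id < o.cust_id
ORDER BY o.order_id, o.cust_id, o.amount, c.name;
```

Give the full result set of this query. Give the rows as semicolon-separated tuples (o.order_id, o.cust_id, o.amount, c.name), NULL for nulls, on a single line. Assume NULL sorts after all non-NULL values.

FULL OUTER JOIN keeps every row from both sides; unmatched rows get NULL for the other side's columns.
Matching on c.cust_id < o.cust_id. A NULL in a compared column never satisfies the condition.
Matched pairs: 11; unmatched c rows kept: 3; unmatched o rows kept: 0.

(101, 9, 14, Carol); (101, 9, 14, Omar); (101, 9, 14, Vik); (101, 9, 14, Wendy); (101, 9, 14, NULL); (113, 3, 92, Wendy); (118, 4, 63, Wendy); (126, 3, 43, Wendy); (142, 3, 32, Wendy); (146, 4, 79, Wendy); (160, 3, 84, Wendy); (NULL, NULL, NULL, Dave); (NULL, NULL, NULL, Ken); (NULL, NULL, NULL, Nora)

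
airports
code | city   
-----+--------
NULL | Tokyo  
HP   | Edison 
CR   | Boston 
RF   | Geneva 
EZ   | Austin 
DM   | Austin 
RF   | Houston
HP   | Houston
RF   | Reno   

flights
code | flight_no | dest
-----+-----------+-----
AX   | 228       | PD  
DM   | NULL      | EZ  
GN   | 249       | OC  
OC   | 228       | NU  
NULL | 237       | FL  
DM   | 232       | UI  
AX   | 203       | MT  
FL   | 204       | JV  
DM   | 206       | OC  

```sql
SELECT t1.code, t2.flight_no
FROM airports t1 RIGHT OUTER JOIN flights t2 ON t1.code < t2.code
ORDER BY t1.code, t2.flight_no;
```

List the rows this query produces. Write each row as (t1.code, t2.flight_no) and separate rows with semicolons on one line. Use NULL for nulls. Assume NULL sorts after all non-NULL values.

(CR, 204); (CR, 206); (CR, 228); (CR, 232); (CR, 249); (CR, NULL); (DM, 204); (DM, 228); (DM, 249); (EZ, 204); (EZ, 228); (EZ, 249); (HP, 228); (HP, 228); (NULL, 203); (NULL, 228); (NULL, 237)

RIGHT JOIN keeps every row from `flights`; unmatched rows get NULL for `airports`'s columns.
Matching on t1.code < t2.code. A NULL in a compared column never satisfies the condition.
Matched pairs: 14; unmatched t2 rows kept: 3.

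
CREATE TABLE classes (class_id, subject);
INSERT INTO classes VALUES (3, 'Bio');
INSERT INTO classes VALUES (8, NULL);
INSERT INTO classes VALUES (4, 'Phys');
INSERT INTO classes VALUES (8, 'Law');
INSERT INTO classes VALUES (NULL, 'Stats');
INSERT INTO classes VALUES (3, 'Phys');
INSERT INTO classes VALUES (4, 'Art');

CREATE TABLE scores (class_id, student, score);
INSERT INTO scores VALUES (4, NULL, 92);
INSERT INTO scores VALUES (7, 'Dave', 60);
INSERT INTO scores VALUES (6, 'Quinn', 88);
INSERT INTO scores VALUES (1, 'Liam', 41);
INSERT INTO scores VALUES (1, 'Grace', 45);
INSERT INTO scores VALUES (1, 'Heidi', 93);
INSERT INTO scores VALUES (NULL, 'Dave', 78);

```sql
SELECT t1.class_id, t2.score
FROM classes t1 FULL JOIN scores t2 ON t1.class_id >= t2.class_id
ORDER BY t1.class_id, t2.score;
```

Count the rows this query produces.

28

FULL OUTER JOIN keeps every row from both sides; unmatched rows get NULL for the other side's columns.
Matching on t1.class_id >= t2.class_id. A NULL in a compared column never satisfies the condition.
- class_id=3: 3 matching t2 row(s), so 3 row(s) emitted.
- class_id=8: 6 matching t2 row(s), so 6 row(s) emitted.
- class_id=4: 4 matching t2 row(s), so 4 row(s) emitted.
- class_id=8: 6 matching t2 row(s), so 6 row(s) emitted.
- class_id=NULL: no t2 row matches, row kept with t2 columns NULL.
- class_id=3: 3 matching t2 row(s), so 3 row(s) emitted.
- class_id=4: 4 matching t2 row(s), so 4 row(s) emitted.
- 1 t2 row(s) had no t1 match → kept, t1 columns NULL.
Total: 26 matched + 2 padded = 28 rows.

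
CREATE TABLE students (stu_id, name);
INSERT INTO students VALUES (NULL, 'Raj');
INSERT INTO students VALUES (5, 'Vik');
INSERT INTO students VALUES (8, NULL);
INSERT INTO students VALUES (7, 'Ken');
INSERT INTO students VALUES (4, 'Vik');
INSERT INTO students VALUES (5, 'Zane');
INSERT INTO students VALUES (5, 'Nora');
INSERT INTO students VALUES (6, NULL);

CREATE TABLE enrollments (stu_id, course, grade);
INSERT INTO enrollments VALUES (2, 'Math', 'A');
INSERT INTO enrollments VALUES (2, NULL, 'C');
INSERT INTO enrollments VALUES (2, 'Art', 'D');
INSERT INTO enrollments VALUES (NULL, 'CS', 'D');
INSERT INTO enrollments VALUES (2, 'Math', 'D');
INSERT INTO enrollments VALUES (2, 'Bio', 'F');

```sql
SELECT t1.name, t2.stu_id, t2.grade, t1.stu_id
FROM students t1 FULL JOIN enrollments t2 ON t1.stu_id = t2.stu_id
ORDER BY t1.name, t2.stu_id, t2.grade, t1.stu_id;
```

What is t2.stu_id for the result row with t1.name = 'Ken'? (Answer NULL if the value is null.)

FULL OUTER JOIN keeps every row from both sides; unmatched rows get NULL for the other side's columns.
Matching on t1.stu_id = t2.stu_id. A NULL in a compared column never satisfies the condition.
- t1 (stu_id=NULL) has no partner → padded with NULL.
- t1 (stu_id=5) has no partner → padded with NULL.
- t1 (stu_id=8) has no partner → padded with NULL.
- t1 (stu_id=7) has no partner → padded with NULL.
- t1 (stu_id=4) has no partner → padded with NULL.
- t1 (stu_id=5) has no partner → padded with NULL.
- t1 (stu_id=5) has no partner → padded with NULL.
- t1 (stu_id=6) has no partner → padded with NULL.
- 6 t2 row(s) had no t1 match → kept, t1 columns NULL.

NULL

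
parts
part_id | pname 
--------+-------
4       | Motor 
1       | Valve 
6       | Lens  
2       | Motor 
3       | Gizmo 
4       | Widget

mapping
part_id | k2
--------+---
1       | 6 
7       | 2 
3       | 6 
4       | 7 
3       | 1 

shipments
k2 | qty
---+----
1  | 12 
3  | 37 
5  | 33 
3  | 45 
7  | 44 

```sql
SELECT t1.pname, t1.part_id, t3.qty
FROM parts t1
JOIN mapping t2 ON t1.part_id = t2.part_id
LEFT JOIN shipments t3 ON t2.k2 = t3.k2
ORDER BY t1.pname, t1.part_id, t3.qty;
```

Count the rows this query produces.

5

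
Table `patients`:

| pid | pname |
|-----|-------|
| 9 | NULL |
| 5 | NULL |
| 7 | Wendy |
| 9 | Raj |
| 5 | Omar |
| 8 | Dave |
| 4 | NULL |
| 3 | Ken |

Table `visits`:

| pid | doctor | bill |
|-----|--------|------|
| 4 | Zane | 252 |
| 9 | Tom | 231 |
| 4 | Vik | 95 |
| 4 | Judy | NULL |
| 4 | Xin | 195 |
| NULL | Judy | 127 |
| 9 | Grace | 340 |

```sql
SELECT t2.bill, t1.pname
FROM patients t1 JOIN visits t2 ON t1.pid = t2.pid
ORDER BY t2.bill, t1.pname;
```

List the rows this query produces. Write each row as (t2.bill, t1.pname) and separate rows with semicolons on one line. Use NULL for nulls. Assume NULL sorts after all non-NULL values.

(95, NULL); (195, NULL); (231, Raj); (231, NULL); (252, NULL); (340, Raj); (340, NULL); (NULL, NULL)

INNER JOIN keeps only pairs where the ON condition holds.
Matching on t1.pid = t2.pid. A NULL in a compared column never satisfies the condition.
- pid=9: 2 matching t2 row(s), so 2 row(s) emitted.
- pid=5: no matching t2 row, dropped.
- pid=7: no matching t2 row, dropped.
- pid=9: 2 matching t2 row(s), so 2 row(s) emitted.
- pid=5: no matching t2 row, dropped.
- pid=8: no matching t2 row, dropped.
- pid=4: 4 matching t2 row(s), so 4 row(s) emitted.
- pid=3: no matching t2 row, dropped.
After projecting and ordering:
t2.bill | t1.pname
95 | NULL
195 | NULL
231 | Raj
231 | NULL
252 | NULL
340 | Raj
340 | NULL
NULL | NULL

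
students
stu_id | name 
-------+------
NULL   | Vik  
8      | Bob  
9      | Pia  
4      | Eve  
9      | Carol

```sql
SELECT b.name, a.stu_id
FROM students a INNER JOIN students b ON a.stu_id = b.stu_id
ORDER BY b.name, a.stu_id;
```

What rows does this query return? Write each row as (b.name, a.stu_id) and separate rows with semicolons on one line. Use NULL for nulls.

(Bob, 8); (Carol, 9); (Carol, 9); (Eve, 4); (Pia, 9); (Pia, 9)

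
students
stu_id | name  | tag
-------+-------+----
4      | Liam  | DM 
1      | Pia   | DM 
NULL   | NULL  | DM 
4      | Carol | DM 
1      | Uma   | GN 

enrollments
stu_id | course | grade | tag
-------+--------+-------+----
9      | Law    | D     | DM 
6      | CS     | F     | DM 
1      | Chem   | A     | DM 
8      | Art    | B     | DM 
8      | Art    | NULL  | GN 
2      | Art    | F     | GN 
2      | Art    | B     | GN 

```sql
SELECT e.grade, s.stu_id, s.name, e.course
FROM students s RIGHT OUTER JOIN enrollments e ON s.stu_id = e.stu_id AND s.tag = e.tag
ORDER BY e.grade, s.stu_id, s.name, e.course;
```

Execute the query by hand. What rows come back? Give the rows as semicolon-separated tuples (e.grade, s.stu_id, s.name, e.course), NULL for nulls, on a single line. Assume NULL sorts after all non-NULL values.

(A, 1, Pia, Chem); (B, NULL, NULL, Art); (B, NULL, NULL, Art); (D, NULL, NULL, Law); (F, NULL, NULL, Art); (F, NULL, NULL, CS); (NULL, NULL, NULL, Art)

RIGHT JOIN keeps every row from `enrollments`; unmatched rows get NULL for `students`'s columns.
Matching on s.stu_id = e.stu_id AND s.tag = e.tag. A NULL in a compared column never satisfies the condition.
Matched pairs: 1; unmatched e rows kept: 6.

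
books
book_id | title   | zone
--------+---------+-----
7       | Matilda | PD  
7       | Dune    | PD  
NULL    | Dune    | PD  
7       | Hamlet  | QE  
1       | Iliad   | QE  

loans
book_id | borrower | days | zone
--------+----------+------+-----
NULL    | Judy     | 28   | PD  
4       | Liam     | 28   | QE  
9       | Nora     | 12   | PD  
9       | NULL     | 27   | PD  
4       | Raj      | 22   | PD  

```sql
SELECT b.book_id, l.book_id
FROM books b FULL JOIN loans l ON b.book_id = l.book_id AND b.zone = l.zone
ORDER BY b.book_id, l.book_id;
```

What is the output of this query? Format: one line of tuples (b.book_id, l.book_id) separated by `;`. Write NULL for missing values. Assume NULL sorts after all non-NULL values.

FULL OUTER JOIN keeps every row from both sides; unmatched rows get NULL for the other side's columns.
Matching on b.book_id = l.book_id AND b.zone = l.zone. A NULL in a compared column never satisfies the condition.
- b row (book_id=7, zone=PD): no match → kept, l columns NULL.
- b row (book_id=7, zone=PD): no match → kept, l columns NULL.
- b row (book_id=NULL, zone=PD): no match → kept, l columns NULL.
- b row (book_id=7, zone=QE): no match → kept, l columns NULL.
- b row (book_id=1, zone=QE): no match → kept, l columns NULL.
- 5 l row(s) had no b match → kept, b columns NULL.
After projecting and ordering:
b.book_id | l.book_id
1 | NULL
7 | NULL
7 | NULL
7 | NULL
NULL | 4
NULL | 4
NULL | 9
NULL | 9
NULL | NULL
NULL | NULL

(1, NULL); (7, NULL); (7, NULL); (7, NULL); (NULL, 4); (NULL, 4); (NULL, 9); (NULL, 9); (NULL, NULL); (NULL, NULL)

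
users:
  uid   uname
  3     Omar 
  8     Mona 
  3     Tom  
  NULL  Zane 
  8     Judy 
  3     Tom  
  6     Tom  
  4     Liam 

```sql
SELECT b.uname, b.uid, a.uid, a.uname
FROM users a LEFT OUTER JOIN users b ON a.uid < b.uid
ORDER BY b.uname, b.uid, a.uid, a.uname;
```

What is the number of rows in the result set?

20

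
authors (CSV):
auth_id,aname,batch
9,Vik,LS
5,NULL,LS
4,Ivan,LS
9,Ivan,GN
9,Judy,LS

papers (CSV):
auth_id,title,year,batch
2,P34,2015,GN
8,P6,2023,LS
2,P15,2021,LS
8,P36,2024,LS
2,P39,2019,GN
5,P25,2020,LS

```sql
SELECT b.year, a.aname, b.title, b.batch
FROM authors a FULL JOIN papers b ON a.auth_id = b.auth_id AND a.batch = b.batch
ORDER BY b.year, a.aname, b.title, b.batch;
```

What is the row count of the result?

10

FULL OUTER JOIN keeps every row from both sides; unmatched rows get NULL for the other side's columns.
Matching on a.auth_id = b.auth_id AND a.batch = b.batch.
- auth_id=9, batch=LS: no b row matches, row kept with b columns NULL.
- auth_id=5, batch=LS: 1 matching b row(s), so 1 row(s) emitted.
- auth_id=4, batch=LS: no b row matches, row kept with b columns NULL.
- auth_id=9, batch=GN: no b row matches, row kept with b columns NULL.
- auth_id=9, batch=LS: no b row matches, row kept with b columns NULL.
- 5 b row(s) had no a match → kept, a columns NULL.
Total: 1 matched + 9 padded = 10 rows.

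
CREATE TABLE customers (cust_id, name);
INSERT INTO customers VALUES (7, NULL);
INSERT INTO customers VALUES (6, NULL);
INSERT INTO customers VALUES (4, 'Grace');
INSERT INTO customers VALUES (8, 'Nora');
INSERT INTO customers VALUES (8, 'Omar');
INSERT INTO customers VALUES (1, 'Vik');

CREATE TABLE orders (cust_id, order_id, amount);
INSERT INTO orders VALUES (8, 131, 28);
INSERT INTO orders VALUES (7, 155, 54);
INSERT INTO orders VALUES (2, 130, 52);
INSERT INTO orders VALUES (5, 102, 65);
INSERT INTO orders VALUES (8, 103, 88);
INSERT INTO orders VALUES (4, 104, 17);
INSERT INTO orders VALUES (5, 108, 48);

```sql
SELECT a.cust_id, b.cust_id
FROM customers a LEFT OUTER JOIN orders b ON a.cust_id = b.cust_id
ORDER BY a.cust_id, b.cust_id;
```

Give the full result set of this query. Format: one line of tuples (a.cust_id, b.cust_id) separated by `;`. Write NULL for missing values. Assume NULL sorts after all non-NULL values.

(1, NULL); (4, 4); (6, NULL); (7, 7); (8, 8); (8, 8); (8, 8); (8, 8)

LEFT JOIN keeps every row from `customers`; unmatched rows get NULL for `orders`'s columns.
Matching on a.cust_id = b.cust_id.
- a row (cust_id=7): matches 1 b row(s) → 1 output row(s).
- a row (cust_id=6): no match → kept, b columns NULL.
- a row (cust_id=4): matches 1 b row(s) → 1 output row(s).
- a row (cust_id=8): matches 2 b row(s) → 2 output row(s).
- a row (cust_id=8): matches 2 b row(s) → 2 output row(s).
- a row (cust_id=1): no match → kept, b columns NULL.
After projecting and ordering:
a.cust_id | b.cust_id
1 | NULL
4 | 4
6 | NULL
7 | 7
8 | 8
8 | 8
8 | 8
8 | 8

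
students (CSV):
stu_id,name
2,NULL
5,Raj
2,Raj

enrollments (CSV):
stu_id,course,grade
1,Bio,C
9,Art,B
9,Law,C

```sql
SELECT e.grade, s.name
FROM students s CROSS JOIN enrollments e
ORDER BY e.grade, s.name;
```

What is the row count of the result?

9

CROSS JOIN pairs every row of `students` with every row of `enrollments`: 3 × 3 = 9 rows.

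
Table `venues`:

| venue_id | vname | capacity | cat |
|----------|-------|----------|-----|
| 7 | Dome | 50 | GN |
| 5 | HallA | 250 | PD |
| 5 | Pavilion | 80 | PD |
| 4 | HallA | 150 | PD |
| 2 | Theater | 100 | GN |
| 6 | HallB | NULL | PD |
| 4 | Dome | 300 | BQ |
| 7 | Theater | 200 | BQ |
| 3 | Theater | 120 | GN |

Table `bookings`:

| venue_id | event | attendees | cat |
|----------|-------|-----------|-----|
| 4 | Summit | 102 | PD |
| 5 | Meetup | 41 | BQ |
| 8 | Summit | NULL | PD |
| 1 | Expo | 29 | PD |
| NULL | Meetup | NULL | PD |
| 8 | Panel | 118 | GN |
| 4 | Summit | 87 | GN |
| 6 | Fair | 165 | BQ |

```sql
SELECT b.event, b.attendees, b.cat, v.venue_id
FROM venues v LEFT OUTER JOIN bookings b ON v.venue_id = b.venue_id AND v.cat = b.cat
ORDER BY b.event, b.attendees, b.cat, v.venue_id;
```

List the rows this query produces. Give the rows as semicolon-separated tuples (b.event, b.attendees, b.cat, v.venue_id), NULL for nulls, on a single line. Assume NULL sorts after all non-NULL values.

(Summit, 102, PD, 4); (NULL, NULL, NULL, 2); (NULL, NULL, NULL, 3); (NULL, NULL, NULL, 4); (NULL, NULL, NULL, 5); (NULL, NULL, NULL, 5); (NULL, NULL, NULL, 6); (NULL, NULL, NULL, 7); (NULL, NULL, NULL, 7)

LEFT JOIN keeps every row from `venues`; unmatched rows get NULL for `bookings`'s columns.
Matching on v.venue_id = b.venue_id AND v.cat = b.cat. A NULL in a compared column never satisfies the condition.
- v (venue_id=7, cat=GN) has no partner → padded with NULL.
- v (venue_id=5, cat=PD) has no partner → padded with NULL.
- v (venue_id=5, cat=PD) has no partner → padded with NULL.
- v (venue_id=4, cat=PD) pairs with 1 row(s) of b.
- v (venue_id=2, cat=GN) has no partner → padded with NULL.
- v (venue_id=6, cat=PD) has no partner → padded with NULL.
- v (venue_id=4, cat=BQ) has no partner → padded with NULL.
- v (venue_id=7, cat=BQ) has no partner → padded with NULL.
- v (venue_id=3, cat=GN) has no partner → padded with NULL.
After projecting and ordering:
b.event | b.attendees | b.cat | v.venue_id
Summit | 102 | PD | 4
NULL | NULL | NULL | 2
NULL | NULL | NULL | 3
NULL | NULL | NULL | 4
NULL | NULL | NULL | 5
NULL | NULL | NULL | 5
NULL | NULL | NULL | 6
NULL | NULL | NULL | 7
NULL | NULL | NULL | 7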